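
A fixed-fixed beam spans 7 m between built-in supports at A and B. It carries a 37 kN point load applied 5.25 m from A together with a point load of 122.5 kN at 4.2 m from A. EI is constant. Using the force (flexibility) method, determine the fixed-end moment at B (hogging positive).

Release both end moments; the primary structure is a simply-supported span AB with redundants M_A and M_B.
End rotations of the released simple span under the applied load (×1/EI):
  at A: point load 37 at a = 5.25: Pab(L + b)/(6LEI) = 70.82/EI
  at B: point load 37 at a = 5.25: Pab(L + a)/(6LEI) = 99.15/EI
  at A: point load 122.5 at a = 4.2: Pab(L + b)/(6LEI) = 336.1/EI
  at B: point load 122.5 at a = 4.2: Pab(L + a)/(6LEI) = 384.2/EI
  θ_A0 = 407/EI,  θ_B0 = 483.3/EI
Flexibility coefficients: a unit moment at one end gives L/(3EI) there and L/(6EI) at the far end, so f₁₁ = f₂₂ = 2.333/EI and f₁₂ = f₂₁ = 1.167/EI.
Compatibility — zero rotation at each built-in end:
  2.333 M_A + 1.167 M_B = 407
  1.167 M_A + 2.333 M_B = 483.3
Solving the pair gives M_A = 94.46 kN·m and M_B = 159.9 kN·m (hogging).

M_B = 159.9 kN·m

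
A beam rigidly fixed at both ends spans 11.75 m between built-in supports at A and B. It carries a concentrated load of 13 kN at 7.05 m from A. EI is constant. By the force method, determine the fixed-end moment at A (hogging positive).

M_A = 14.66 kN·m

Release both end moments; the primary structure is a simply-supported span AB with redundants M_A and M_B.
End rotations of the released simple span under the applied load (×1/EI):
  at A: point load 13 at a = 7.05: Pab(L + b)/(6LEI) = 100.5/EI
  at B: point load 13 at a = 7.05: Pab(L + a)/(6LEI) = 114.9/EI
  θ_A0 = 100.5/EI,  θ_B0 = 114.9/EI
Flexibility coefficients: a unit moment at one end gives L/(3EI) there and L/(6EI) at the far end, so f₁₁ = f₂₂ = 3.917/EI and f₁₂ = f₂₁ = 1.958/EI.
Compatibility — zero rotation at each built-in end:
  3.917 M_A + 1.958 M_B = 100.5
  1.958 M_A + 3.917 M_B = 114.9
Solving the pair gives M_A = 14.66 kN·m and M_B = 22 kN·m (hogging).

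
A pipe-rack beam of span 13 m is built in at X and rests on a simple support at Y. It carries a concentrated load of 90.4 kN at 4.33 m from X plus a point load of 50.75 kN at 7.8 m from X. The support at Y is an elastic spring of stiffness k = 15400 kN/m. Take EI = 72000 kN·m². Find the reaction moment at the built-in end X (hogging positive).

M_X = 331.3 kN·m

Take the reaction at Y as the redundant and release it; the primary structure is a cantilever fixed at X.
Downward deflection at the released point Y due to the loads:
  point load 90.4 at a = 4.33: Pa²(3L − a)/(6EI) = 9794/EI
  point load 50.75 at a = 7.8: Pa²(3L − a)/(6EI) = 16056/EI
  δ_0 = 25849/EI
Flexibility coefficient — unit upward force at Y: δ_{YY} = L³/(3EI) = 732.3/EI.
With EI = 72000 kN·m²: δ_0 = 0.35902 m and δ_{YY} = 0.010171 m/kN.
Compatibility — the spring shortens by R_Y/k under the reaction it provides: δ_0 − R_Y·δ_{YY} = R_Y/k. With 1/k = 0.000065 m/kN, R_Y = δ_0 / (δ_{YY} + 1/k) = 0.35902 / (0.010171 + 0.000065) = 35.07 kN.
Moment equilibrium about X: M_X = Σ(load moments about X) − R_Y·L = 787.3 − 35.07×13 = 331.3 kN·m.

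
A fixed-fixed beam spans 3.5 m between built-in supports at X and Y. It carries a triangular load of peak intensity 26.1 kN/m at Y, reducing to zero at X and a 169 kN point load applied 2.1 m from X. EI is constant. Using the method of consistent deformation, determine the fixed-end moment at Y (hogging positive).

Release both end moments; the primary structure is a simply-supported span XY with redundants M_X and M_Y.
Simple-span end rotations at X and Y under the given loads:
  at X: triangular load, peak 26.1: 7w₀L³/(360EI) = 21.76/EI
  at Y: triangular load, peak 26.1: w₀L³/(45EI) = 24.87/EI
  at X: point load 169 at a = 2.1: Pab(L + b)/(6LEI) = 115.9/EI
  at Y: point load 169 at a = 2.1: Pab(L + a)/(6LEI) = 132.5/EI
  θ_X0 = 137.7/EI,  θ_Y0 = 157.4/EI
Flexibility coefficients: a unit moment at one end gives L/(3EI) there and L/(6EI) at the far end, so f₁₁ = f₂₂ = 1.167/EI and f₁₂ = f₂₁ = 0.5833/EI.
Compatibility — zero rotation at each built-in end:
  1.167 M_X + 0.5833 M_Y = 137.7
  0.5833 M_X + 1.167 M_Y = 157.4
Solving the pair gives M_X = 67.44 kN·m and M_Y = 101.2 kN·m (hogging).

M_Y = 101.2 kN·m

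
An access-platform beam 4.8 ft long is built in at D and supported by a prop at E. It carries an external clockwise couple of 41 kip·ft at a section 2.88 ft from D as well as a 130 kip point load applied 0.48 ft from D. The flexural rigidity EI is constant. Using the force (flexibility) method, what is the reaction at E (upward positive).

R_E = 12.65 kip

Choose R_E as the redundant. The primary structure is the cantilever fixed at D.
Free-end deflection of the primary structure under the applied loading (downward +):
  clockwise couple 41 at a = 2.88: M₀a(2L − a)/(2EI) = 396.7/EI
  point load 130 at a = 0.48: Pa²(3L − a)/(6EI) = 69.49/EI
  δ_0 = 466.2/EI
Tip deflection under a unit load at E: L³/(3EI) = 36.86/EI.
Compatibility at E: δ_0 − R_E·δ_{EE} = 0, so R_E = 466.2/36.86 = 12.65 kip.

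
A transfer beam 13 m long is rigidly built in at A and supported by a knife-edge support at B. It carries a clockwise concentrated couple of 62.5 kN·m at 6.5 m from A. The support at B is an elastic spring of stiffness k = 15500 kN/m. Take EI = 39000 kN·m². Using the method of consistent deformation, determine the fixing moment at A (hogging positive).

Release the roller at B. Primary structure: cantilever fixed at A.
Free-end deflection of the primary structure under the applied loading (downward +):
  clockwise couple 62.5 at a = 6.5: M₀a(2L − a)/(2EI) = 3961/EI
Flexibility coefficient — unit upward force at B: δ_{BB} = L³/(3EI) = 732.3/EI.
With EI = 39000 kN·m²: δ_0 = 0.10156 m and δ_{BB} = 0.018778 m/kN.
Compatibility — the spring shortens by R_B/k under the reaction it provides: δ_0 − R_B·δ_{BB} = R_B/k. With 1/k = 0.000065 m/kN, R_B = δ_0 / (δ_{BB} + 1/k) = 0.10156 / (0.018778 + 0.000065) = 5.39 kN.
Moment equilibrium about A: M_A = Σ(load moments about A) − R_B·L = 62.5 − 5.39×13 = -7.572 kN·m.

M_A = -7.572 kN·m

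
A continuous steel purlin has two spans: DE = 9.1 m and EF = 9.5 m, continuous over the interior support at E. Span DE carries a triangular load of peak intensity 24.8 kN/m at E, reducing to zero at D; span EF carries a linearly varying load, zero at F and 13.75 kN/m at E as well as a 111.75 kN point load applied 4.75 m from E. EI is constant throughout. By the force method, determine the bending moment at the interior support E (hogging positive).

Take M_E as the redundant. Released structure: two simple spans DE and EF with a hinge at E.
Rotations at E on the released spans (each span's end-slope, ×1/EI):
  span DE: triangular load, peak 24.8: w₀L³/(45EI) = 415.3/EI
  span EF: triangular load, peak 13.75: w₀L³/(45EI) = 262/EI
  span EF: point load 111.75 at a = 4.75: Pab(L + b)/(6LEI) = 630.3/EI
  relative rotation θ_0 = (415.3 + 892.3)/EI = 1308/EI
A unit hogging moment at E produces rotation L₁/(3EI) + L₂/(3EI) = 6.2/EI.
Compatibility: M_E·(L₁+L₂)/(3EI) = θ_0, giving M_E = 210.9 kN·m (hogging).

M_E = 210.9 kN·m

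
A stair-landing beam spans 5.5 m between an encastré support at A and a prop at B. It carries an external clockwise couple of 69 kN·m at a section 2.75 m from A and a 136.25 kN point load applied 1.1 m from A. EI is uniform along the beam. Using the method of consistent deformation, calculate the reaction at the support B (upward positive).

Release the roller at B. Primary structure: cantilever fixed at A.
Deflection at B on the released cantilever, summing each load's contribution:
  clockwise couple 69 at a = 2.75: M₀a(2L − a)/(2EI) = 782.7/EI
  point load 136.25 at a = 1.1: Pa²(3L − a)/(6EI) = 423.1/EI
  δ_0 = 1206/EI
Tip deflection under a unit load at B: L³/(3EI) = 55.46/EI.
The prop prevents deflection at B: R_B = δ_0/δ_{BB} = 1206/55.46 = 21.74 kN.

R_B = 21.74 kN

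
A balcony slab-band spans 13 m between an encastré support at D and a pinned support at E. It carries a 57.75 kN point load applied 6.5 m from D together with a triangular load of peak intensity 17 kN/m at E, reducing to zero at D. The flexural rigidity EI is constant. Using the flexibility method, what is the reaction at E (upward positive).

R_E = 78.82 kN

Remove the prop at E; the released (primary) structure is a cantilever built in at D.
Primary-structure tip deflection at E by superposition:
  point load 57.75 at a = 6.5: Pa²(3L − a)/(6EI) = 13216/EI
  triangular load, peak 17 at the free end: 11w₀L⁴/(120EI) = 44508/EI
  δ_0 = 57724/EI
Tip deflection under a unit load at E: L³/(3EI) = 732.3/EI.
The prop prevents deflection at E: R_E = δ_0/δ_{EE} = 57724/732.3 = 78.82 kN.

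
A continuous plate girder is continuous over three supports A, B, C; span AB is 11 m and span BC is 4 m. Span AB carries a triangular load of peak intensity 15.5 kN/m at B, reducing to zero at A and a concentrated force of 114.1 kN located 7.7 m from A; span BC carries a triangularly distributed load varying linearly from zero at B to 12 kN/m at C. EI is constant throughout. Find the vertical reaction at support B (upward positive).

Take M_B as the redundant. Released structure: two simple spans AB and BC with a hinge at B.
Rotations at B on the released spans (each span's end-slope, ×1/EI):
  span AB: triangular load, peak 15.5: w₀L³/(45EI) = 458.5/EI
  span AB: point load 114.1 at a = 7.7: Pab(L + a)/(6LEI) = 821.5/EI
  span BC: triangular load, peak 12: 7w₀L³/(360EI) = 14.93/EI
  relative rotation θ_0 = (1280 + 14.93)/EI = 1295/EI
A unit hogging moment at B produces rotation L₁/(3EI) + L₂/(3EI) = 5/EI.
Compatibility: M_B·(L₁+L₂)/(3EI) = θ_0, giving M_B = 259 kN·m (hogging).
Span AB, ΣM about A with M_B applied at B: R_B^{AB}·11 = 1504 + 259, so R_B^{AB} = 160.2 kN and R_A = 199.3 − 160.2 = 39.1 kN.
Span BC, ΣM about C: R_B^{BC}·4 = 32 + 259, so R_B^{BC} = 72.74 kN and R_C = 24 − 72.74 = -48.74 kN.
R_B = 160.2 + 72.74 = 233 kN.

R_B = 233 kN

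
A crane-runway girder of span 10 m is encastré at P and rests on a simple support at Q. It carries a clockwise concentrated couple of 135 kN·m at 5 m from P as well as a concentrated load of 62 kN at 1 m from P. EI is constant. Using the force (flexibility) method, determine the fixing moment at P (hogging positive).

M_P = 36.13 kN·m

Release the roller at Q. Primary structure: cantilever fixed at P.
Downward deflection at the released point Q due to the loads:
  clockwise couple 135 at a = 5: M₀a(2L − a)/(2EI) = 5062/EI
  point load 62 at a = 1: Pa²(3L − a)/(6EI) = 299.7/EI
  δ_0 = 5362/EI
Flexibility coefficient — unit upward force at Q: δ_{QQ} = L³/(3EI) = 333.3/EI.
Compatibility at Q: δ_0 − R_Q·δ_{QQ} = 0, so R_Q = 5362/333.3 = 16.09 kN.
Moment equilibrium about P: M_P = Σ(load moments about P) − R_Q·L = 197 − 16.09×10 = 36.13 kN·m.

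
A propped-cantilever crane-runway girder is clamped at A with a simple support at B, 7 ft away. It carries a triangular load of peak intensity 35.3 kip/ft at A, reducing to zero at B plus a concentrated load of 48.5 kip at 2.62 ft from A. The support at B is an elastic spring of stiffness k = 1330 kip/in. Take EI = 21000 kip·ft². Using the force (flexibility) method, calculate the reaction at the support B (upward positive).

Take the reaction at B as the redundant and release it; the primary structure is a cantilever fixed at A.
Deflection at B on the released cantilever, summing each load's contribution:
  triangular load, peak 35.3 at the fixed end: w₀L⁴/(30EI) = 2825/EI
  point load 48.5 at a = 2.62: Pa²(3L − a)/(6EI) = 1020/EI
  δ_0 = 3845/EI
Tip deflection under a unit load at B: L³/(3EI) = 114.3/EI.
With EI = 21000 kip·ft²: δ_0 = 0.1831 ft and δ_{BB} = 0.005444 ft/kip.
Compatibility — the spring shortens by R_B/k under the reaction it provides: δ_0 − R_B·δ_{BB} = R_B/k. With 1/k = 1/(1330×12) ft/kip = 0.000063 ft/kip, R_B = δ_0 / (δ_{BB} + 1/k) = 0.1831 / (0.005444 + 0.000063) = 33.25 kip.

R_B = 33.25 kip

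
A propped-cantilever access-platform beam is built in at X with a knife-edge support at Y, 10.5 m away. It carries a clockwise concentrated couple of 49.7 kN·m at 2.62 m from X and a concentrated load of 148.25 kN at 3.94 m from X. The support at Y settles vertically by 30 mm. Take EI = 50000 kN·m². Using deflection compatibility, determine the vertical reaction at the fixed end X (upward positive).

Take the reaction at Y as the redundant and release it; the primary structure is a cantilever fixed at X.
Primary-structure tip deflection at Y by superposition:
  clockwise couple 49.7 at a = 2.62: M₀a(2L − a)/(2EI) = 1197/EI
  point load 148.25 at a = 3.94: Pa²(3L − a)/(6EI) = 10571/EI
  δ_0 = 11768/EI
Flexibility coefficient — unit upward force at Y: δ_{YY} = L³/(3EI) = 385.9/EI.
With EI = 50000 kN·m²: δ_0 = 0.23535 m and δ_{YY} = 0.007718 m/kN.
Compatibility — the beam at Y must follow the support down by 0.03 m: δ_0 − R_Y·δ_{YY} = 0.03, so R_Y = (0.23535 − 0.03)/0.007718 = 26.61 kN.
Vertical equilibrium: R_X = ΣP − R_Y = 148.2 − 26.61 = 121.6 kN.

R_X = 121.6 kN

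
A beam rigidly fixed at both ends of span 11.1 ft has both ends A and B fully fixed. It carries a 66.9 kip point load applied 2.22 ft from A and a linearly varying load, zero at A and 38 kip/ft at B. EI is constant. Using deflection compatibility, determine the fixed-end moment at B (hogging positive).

M_B = 257.9 kip·ft

Take the two fixed-end moments M_A, M_B as redundants; the released structure is the simple span AB.
On the primary (simply-supported) span, the end slopes from the loading are:
  at A: point load 66.9 at a = 2.22: Pab(L + b)/(6LEI) = 395.7/EI
  at B: point load 66.9 at a = 2.22: Pab(L + a)/(6LEI) = 263.8/EI
  at A: triangular load, peak 38: 7w₀L³/(360EI) = 1011/EI
  at B: triangular load, peak 38: w₀L³/(45EI) = 1155/EI
  θ_A0 = 1406/EI,  θ_B0 = 1419/EI
Flexibility coefficients: a unit moment at one end gives L/(3EI) there and L/(6EI) at the far end, so f₁₁ = f₂₂ = 3.7/EI and f₁₂ = f₂₁ = 1.85/EI.
Compatibility — zero rotation at each built-in end:
  3.7 M_A + 1.85 M_B = 1406
  1.85 M_A + 3.7 M_B = 1419
Solving the pair gives M_A = 251.1 kip·ft and M_B = 257.9 kip·ft (hogging).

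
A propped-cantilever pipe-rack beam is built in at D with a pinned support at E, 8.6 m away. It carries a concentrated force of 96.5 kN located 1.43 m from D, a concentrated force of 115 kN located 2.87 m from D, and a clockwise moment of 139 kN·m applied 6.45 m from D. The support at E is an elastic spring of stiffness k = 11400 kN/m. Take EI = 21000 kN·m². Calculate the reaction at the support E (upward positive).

Remove the prop at E; the released (primary) structure is a cantilever built in at D.
Free-end deflection of the primary structure under the applied loading (downward +):
  point load 96.5 at a = 1.43: Pa²(3L − a)/(6EI) = 801.5/EI
  point load 115 at a = 2.87: Pa²(3L − a)/(6EI) = 3620/EI
  clockwise couple 139 at a = 6.45: M₀a(2L − a)/(2EI) = 4819/EI
  δ_0 = 9241/EI
Tip deflection under a unit load at E: L³/(3EI) = 212/EI.
With EI = 21000 kN·m²: δ_0 = 0.44002 m and δ_{EE} = 0.010096 m/kN.
Compatibility — the spring shortens by R_E/k under the reaction it provides: δ_0 − R_E·δ_{EE} = R_E/k. With 1/k = 0.000088 m/kN, R_E = δ_0 / (δ_{EE} + 1/k) = 0.44002 / (0.010096 + 0.000088) = 43.21 kN.

R_E = 43.21 kN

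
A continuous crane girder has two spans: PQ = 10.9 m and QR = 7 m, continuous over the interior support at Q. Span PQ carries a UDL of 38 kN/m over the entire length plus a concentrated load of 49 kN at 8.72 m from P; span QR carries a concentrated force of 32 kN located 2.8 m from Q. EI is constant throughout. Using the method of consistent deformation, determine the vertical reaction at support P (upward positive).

Insert a hinge at Q; M_Q is the redundant, and each span becomes simply supported.
Discontinuity in slope at Q on the released structure — sum the simple-span end rotations:
  span PQ: UDL 38: wL³/(24EI) = 2050/EI
  span PQ: point load 49 at a = 8.72: Pab(L + a)/(6LEI) = 279.4/EI
  span QR: point load 32 at a = 2.8: Pab(L + b)/(6LEI) = 100.4/EI
  relative rotation θ_0 = (2330 + 100.4)/EI = 2430/EI
A unit hogging moment at Q produces rotation L₁/(3EI) + L₂/(3EI) = 5.967/EI.
Compatibility: M_Q·(L₁+L₂)/(3EI) = θ_0, giving M_Q = 407.3 kN·m (hogging).
Span PQ, ΣM about P with M_Q applied at Q: R_Q^{PQ}·10.9 = 2685 + 407.3, so R_Q^{PQ} = 283.7 kN and R_P = 463.2 − 283.7 = 179.5 kN.

R_P = 179.5 kN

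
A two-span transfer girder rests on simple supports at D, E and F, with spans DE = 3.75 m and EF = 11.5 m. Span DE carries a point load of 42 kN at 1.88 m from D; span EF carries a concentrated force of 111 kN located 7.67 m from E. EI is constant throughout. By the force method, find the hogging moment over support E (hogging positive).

M_E = 149.8 kN·m

Release continuity at E by inserting a hinge; the redundant is the internal moment M_E. The primary structure is two simply-supported spans DE and EF.
Discontinuity in slope at E on the released structure — sum the simple-span end rotations:
  span DE: point load 42 at a = 1.88: Pab(L + a)/(6LEI) = 36.95/EI
  span EF: point load 111 at a = 7.67: Pab(L + b)/(6LEI) = 724.5/EI
  relative rotation θ_0 = (36.95 + 724.5)/EI = 761.4/EI
A unit hogging moment at E produces rotation L₁/(3EI) + L₂/(3EI) = 5.083/EI.
Compatibility: M_E·(L₁+L₂)/(3EI) = θ_0, giving M_E = 149.8 kN·m (hogging).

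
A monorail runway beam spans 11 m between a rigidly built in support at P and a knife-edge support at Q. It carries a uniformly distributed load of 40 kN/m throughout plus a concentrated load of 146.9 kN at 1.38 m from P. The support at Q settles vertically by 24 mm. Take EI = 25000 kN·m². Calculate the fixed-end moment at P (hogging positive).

Remove the prop at Q; the released (primary) structure is a cantilever built in at P.
Free-end deflection of the primary structure under the applied loading (downward +):
  UDL 40: wL⁴/(8EI) = 73205/EI
  point load 146.9 at a = 1.38: Pa²(3L − a)/(6EI) = 1474/EI
  δ_0 = 74679/EI
Flexibility coefficient — unit upward force at Q: δ_{QQ} = L³/(3EI) = 443.7/EI.
With EI = 25000 kN·m²: δ_0 = 2.9872 m and δ_{QQ} = 0.017747 m/kN.
Compatibility — the beam at Q must follow the support down by 0.024 m: δ_0 − R_Q·δ_{QQ} = 0.024, so R_Q = (2.9872 − 0.024)/0.017747 = 167 kN.
Moment equilibrium about P: M_P = Σ(load moments about P) − R_Q·L = 2623 − 167×11 = 786 kN·m.

M_P = 786 kN·m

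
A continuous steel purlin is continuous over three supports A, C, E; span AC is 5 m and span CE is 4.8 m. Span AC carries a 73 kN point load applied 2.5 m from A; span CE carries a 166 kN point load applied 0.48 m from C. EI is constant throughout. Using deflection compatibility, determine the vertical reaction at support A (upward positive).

Insert a hinge at C; M_C is the redundant, and each span becomes simply supported.
Discontinuity in slope at C on the released structure — sum the simple-span end rotations:
  span AC: point load 73 at a = 2.5: Pab(L + a)/(6LEI) = 114.1/EI
  span CE: point load 166 at a = 0.48: Pab(L + b)/(6LEI) = 109/EI
  relative rotation θ_0 = (114.1 + 109)/EI = 223.1/EI
A unit hogging moment at C produces rotation L₁/(3EI) + L₂/(3EI) = 3.267/EI.
Compatibility: M_C·(L₁+L₂)/(3EI) = θ_0, giving M_C = 68.29 kN·m (hogging).
Span AC, ΣM about A with M_C applied at C: R_C^{AC}·5 = 182.5 + 68.29, so R_C^{AC} = 50.16 kN and R_A = 73 − 50.16 = 22.84 kN.

R_A = 22.84 kN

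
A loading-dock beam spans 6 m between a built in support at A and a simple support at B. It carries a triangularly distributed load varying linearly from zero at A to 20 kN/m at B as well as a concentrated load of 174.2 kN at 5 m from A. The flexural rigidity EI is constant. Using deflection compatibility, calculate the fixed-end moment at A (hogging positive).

Remove the prop at B; the released (primary) structure is a cantilever built in at A.
Deflection at B on the released cantilever, summing each load's contribution:
  triangular load, peak 20 at the free end: 11w₀L⁴/(120EI) = 2376/EI
  point load 174.2 at a = 5: Pa²(3L − a)/(6EI) = 9436/EI
  δ_0 = 11812/EI
Flexibility coefficient — unit upward force at B: δ_{BB} = L³/(3EI) = 72/EI.
Compatibility at B: δ_0 − R_B·δ_{BB} = 0, so R_B = 11812/72 = 164.1 kN.
Moment equilibrium about A: M_A = Σ(load moments about A) − R_B·L = 1111 − 164.1×6 = 126.7 kN·m.

M_A = 126.7 kN·m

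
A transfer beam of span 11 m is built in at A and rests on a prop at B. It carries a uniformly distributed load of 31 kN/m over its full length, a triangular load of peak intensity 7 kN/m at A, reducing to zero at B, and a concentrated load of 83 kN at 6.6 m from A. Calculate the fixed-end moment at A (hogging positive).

M_A = 678.7 kN·m

Take the reaction at B as the redundant and release it; the primary structure is a cantilever fixed at A.
Primary-structure tip deflection at B by superposition:
  UDL 31: wL⁴/(8EI) = 56734/EI
  triangular load, peak 7 at the fixed end: w₀L⁴/(30EI) = 3416/EI
  point load 83 at a = 6.6: Pa²(3L − a)/(6EI) = 15908/EI
  δ_0 = 76058/EI
Tip deflection under a unit load at B: L³/(3EI) = 443.7/EI.
The prop prevents deflection at B: R_B = δ_0/δ_{BB} = 76058/443.7 = 171.4 kN.
Moment equilibrium about A: M_A = Σ(load moments about A) − R_B·L = 2564 − 171.4×11 = 678.7 kN·m.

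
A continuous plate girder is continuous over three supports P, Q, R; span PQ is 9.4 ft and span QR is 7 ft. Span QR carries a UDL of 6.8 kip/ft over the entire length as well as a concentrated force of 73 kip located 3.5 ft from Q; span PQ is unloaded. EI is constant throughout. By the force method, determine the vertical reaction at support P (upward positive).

R_P = -6.242 kip

Insert a hinge at Q; M_Q is the redundant, and each span becomes simply supported.
Rotations at Q on the released spans (each span's end-slope, ×1/EI):
  span QR: UDL 6.8: wL³/(24EI) = 97.18/EI
  span QR: point load 73 at a = 3.5: Pab(L + b)/(6LEI) = 223.6/EI
  relative rotation θ_0 = (0 + 320.7)/EI = 320.7/EI
A unit hogging moment at Q produces rotation L₁/(3EI) + L₂/(3EI) = 5.467/EI.
Compatibility: M_Q·(L₁+L₂)/(3EI) = θ_0, giving M_Q = 58.67 kip·ft (hogging).
Span PQ, ΣM about P with M_Q applied at Q: R_Q^{PQ}·9.4 = 0 + 58.67, so R_Q^{PQ} = 6.242 kip and R_P = 0 − 6.242 = -6.242 kip.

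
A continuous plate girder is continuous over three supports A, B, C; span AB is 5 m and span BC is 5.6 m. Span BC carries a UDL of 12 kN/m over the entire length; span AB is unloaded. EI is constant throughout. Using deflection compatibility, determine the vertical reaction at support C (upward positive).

Take M_B as the redundant. Released structure: two simple spans AB and BC with a hinge at B.
Rotations at B on the released spans (each span's end-slope, ×1/EI):
  span BC: UDL 12: wL³/(24EI) = 87.81/EI
  relative rotation θ_0 = (0 + 87.81)/EI = 87.81/EI
A unit hogging moment at B produces rotation L₁/(3EI) + L₂/(3EI) = 3.533/EI.
Compatibility: M_B·(L₁+L₂)/(3EI) = θ_0, giving M_B = 24.85 kN·m (hogging).
Span BC, ΣM about C: R_B^{BC}·5.6 = 188.2 + 24.85, so R_B^{BC} = 38.04 kN and R_C = 67.2 − 38.04 = 29.16 kN.

R_C = 29.16 kN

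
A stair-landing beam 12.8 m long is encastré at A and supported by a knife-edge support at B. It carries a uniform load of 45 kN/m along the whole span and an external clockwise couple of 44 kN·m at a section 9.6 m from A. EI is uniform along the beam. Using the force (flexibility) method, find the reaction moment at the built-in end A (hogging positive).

M_A = 903.7 kN·m

Choose R_B as the redundant. The primary structure is the cantilever fixed at A.
Free-end deflection of the primary structure under the applied loading (downward +):
  UDL 45: wL⁴/(8EI) = 150995/EI
  clockwise couple 44 at a = 9.6: M₀a(2L − a)/(2EI) = 3379/EI
  δ_0 = 154374/EI
Flexibility coefficient — unit upward force at B: δ_{BB} = L³/(3EI) = 699.1/EI.
The prop prevents deflection at B: R_B = δ_0/δ_{BB} = 154374/699.1 = 220.8 kN.
Moment equilibrium about A: M_A = Σ(load moments about A) − R_B·L = 3730 − 220.8×12.8 = 903.7 kN·m.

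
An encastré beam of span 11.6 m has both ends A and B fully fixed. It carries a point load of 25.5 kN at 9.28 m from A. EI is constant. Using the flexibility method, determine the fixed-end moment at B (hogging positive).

Take the two fixed-end moments M_A, M_B as redundants; the released structure is the simple span AB.
End rotations of the released simple span under the applied load (×1/EI):
  at A: point load 25.5 at a = 9.28: Pab(L + b)/(6LEI) = 109.8/EI
  at B: point load 25.5 at a = 9.28: Pab(L + a)/(6LEI) = 164.7/EI
  θ_A0 = 109.8/EI,  θ_B0 = 164.7/EI
Flexibility coefficients: a unit moment at one end gives L/(3EI) there and L/(6EI) at the far end, so f₁₁ = f₂₂ = 3.867/EI and f₁₂ = f₂₁ = 1.933/EI.
Compatibility — zero rotation at each built-in end:
  3.867 M_A + 1.933 M_B = 109.8
  1.933 M_A + 3.867 M_B = 164.7
Solving the pair gives M_A = 9.466 kN·m and M_B = 37.86 kN·m (hogging).

M_B = 37.86 kN·m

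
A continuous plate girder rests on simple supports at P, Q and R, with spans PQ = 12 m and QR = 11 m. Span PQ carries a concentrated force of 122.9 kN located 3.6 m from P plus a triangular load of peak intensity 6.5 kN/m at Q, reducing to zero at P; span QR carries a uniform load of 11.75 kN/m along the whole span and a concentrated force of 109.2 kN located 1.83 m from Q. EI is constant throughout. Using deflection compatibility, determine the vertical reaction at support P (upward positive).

Insert a hinge at Q; M_Q is the redundant, and each span becomes simply supported.
Rotations at Q on the released spans (each span's end-slope, ×1/EI):
  span PQ: point load 122.9 at a = 3.6: Pab(L + a)/(6LEI) = 805.2/EI
  span PQ: triangular load, peak 6.5: w₀L³/(45EI) = 249.6/EI
  span QR: UDL 11.75: wL³/(24EI) = 651.6/EI
  span QR: point load 109.2 at a = 1.83: Pab(L + b)/(6LEI) = 560/EI
  relative rotation θ_0 = (1055 + 1212)/EI = 2266/EI
A unit hogging moment at Q produces rotation L₁/(3EI) + L₂/(3EI) = 7.667/EI.
Compatibility: M_Q·(L₁+L₂)/(3EI) = θ_0, giving M_Q = 295.6 kN·m (hogging).
Span PQ, ΣM about P with M_Q applied at Q: R_Q^{PQ}·12 = 754.4 + 295.6, so R_Q^{PQ} = 87.51 kN and R_P = 161.9 − 87.51 = 74.39 kN.

R_P = 74.39 kN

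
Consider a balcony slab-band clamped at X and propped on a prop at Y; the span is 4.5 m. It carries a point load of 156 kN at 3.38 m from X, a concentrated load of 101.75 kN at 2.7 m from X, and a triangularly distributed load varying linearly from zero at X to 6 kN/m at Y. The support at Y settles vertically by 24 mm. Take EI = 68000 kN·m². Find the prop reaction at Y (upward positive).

Remove the prop at Y; the released (primary) structure is a cantilever built in at X.
Free-end deflection of the primary structure under the applied loading (downward +):
  point load 156 at a = 3.38: Pa²(3L − a)/(6EI) = 3006/EI
  point load 101.75 at a = 2.7: Pa²(3L − a)/(6EI) = 1335/EI
  triangular load, peak 6 at the free end: 11w₀L⁴/(120EI) = 225.5/EI
  δ_0 = 4567/EI
Tip deflection under a unit load at Y: L³/(3EI) = 30.38/EI.
With EI = 68000 kN·m²: δ_0 = 0.067157 m and δ_{YY} = 0.000447 m/kN.
Compatibility — the beam at Y must follow the support down by 0.024 m: δ_0 − R_Y·δ_{YY} = 0.024, so R_Y = (0.067157 − 0.024)/0.000447 = 96.62 kN.

R_Y = 96.62 kN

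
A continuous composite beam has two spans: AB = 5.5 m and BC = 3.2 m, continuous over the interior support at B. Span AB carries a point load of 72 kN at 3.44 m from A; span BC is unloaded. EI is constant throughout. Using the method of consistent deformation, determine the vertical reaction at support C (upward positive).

Release continuity at B by inserting a hinge; the redundant is the internal moment M_B. The primary structure is two simply-supported spans AB and BC.
Rotations at B on the released spans (each span's end-slope, ×1/EI):
  span AB: point load 72 at a = 3.44: Pab(L + a)/(6LEI) = 138.2/EI
  relative rotation θ_0 = (138.2 + 0)/EI = 138.2/EI
A unit hogging moment at B produces rotation L₁/(3EI) + L₂/(3EI) = 2.9/EI.
Slope continuity at B: θ_0 = M_B·2.9/EI, so M_B = 138.2/2.9 = 47.66 kN·m (hogging).
Span BC, ΣM about C: R_B^{BC}·3.2 = 0 + 47.66, so R_B^{BC} = 14.89 kN and R_C = 0 − 14.89 = -14.89 kN.

R_C = -14.89 kN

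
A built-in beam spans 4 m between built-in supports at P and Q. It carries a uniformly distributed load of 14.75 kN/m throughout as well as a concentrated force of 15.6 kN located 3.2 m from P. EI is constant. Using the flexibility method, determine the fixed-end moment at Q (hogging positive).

Release both end moments; the primary structure is a simply-supported span PQ with redundants M_P and M_Q.
End rotations of the released simple span under the applied load (×1/EI):
  at P: UDL 14.75: wL³/(24EI) = 39.33/EI
  at Q: UDL 14.75: wL³/(24EI) = 39.33/EI
  at P: point load 15.6 at a = 3.2: Pab(L + b)/(6LEI) = 7.987/EI
  at Q: point load 15.6 at a = 3.2: Pab(L + a)/(6LEI) = 11.98/EI
  θ_P0 = 47.32/EI,  θ_Q0 = 51.31/EI
Flexibility coefficients: a unit moment at one end gives L/(3EI) there and L/(6EI) at the far end, so f₁₁ = f₂₂ = 1.333/EI and f₁₂ = f₂₁ = 0.6667/EI.
Compatibility — zero rotation at each built-in end:
  1.333 M_P + 0.6667 M_Q = 47.32
  0.6667 M_P + 1.333 M_Q = 51.31
Solving the pair gives M_P = 21.66 kN·m and M_Q = 27.65 kN·m (hogging).

M_Q = 27.65 kN·m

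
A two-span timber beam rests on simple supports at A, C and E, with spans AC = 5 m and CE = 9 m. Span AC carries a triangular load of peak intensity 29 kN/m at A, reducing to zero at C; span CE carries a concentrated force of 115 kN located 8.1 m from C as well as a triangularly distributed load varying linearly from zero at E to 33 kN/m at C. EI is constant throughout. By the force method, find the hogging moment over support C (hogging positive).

Take M_C as the redundant. Released structure: two simple spans AC and CE with a hinge at C.
End slopes at the hinge C, treating each span as simply supported:
  span AC: triangular load, peak 29: 7w₀L³/(360EI) = 70.49/EI
  span CE: point load 115 at a = 8.1: Pab(L + b)/(6LEI) = 153.7/EI
  span CE: triangular load, peak 33: w₀L³/(45EI) = 534.6/EI
  relative rotation θ_0 = (70.49 + 688.3)/EI = 758.8/EI
A unit hogging moment at C produces rotation L₁/(3EI) + L₂/(3EI) = 4.667/EI.
Slope continuity at C: θ_0 = M_C·4.667/EI, so M_C = 758.8/4.667 = 162.6 kN·m (hogging).

M_C = 162.6 kN·m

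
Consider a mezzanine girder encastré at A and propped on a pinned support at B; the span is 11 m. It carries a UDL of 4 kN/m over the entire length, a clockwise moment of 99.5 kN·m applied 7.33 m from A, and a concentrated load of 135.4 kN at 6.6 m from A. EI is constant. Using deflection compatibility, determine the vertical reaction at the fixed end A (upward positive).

R_A = 92.35 kN

Take the reaction at B as the redundant and release it; the primary structure is a cantilever fixed at A.
Downward deflection at the released point B due to the loads:
  UDL 4: wL⁴/(8EI) = 7320/EI
  clockwise couple 99.5 at a = 7.33: M₀a(2L − a)/(2EI) = 5350/EI
  point load 135.4 at a = 6.6: Pa²(3L − a)/(6EI) = 25951/EI
  δ_0 = 38621/EI
Flexibility coefficient — unit upward force at B: δ_{BB} = L³/(3EI) = 443.7/EI.
The prop prevents deflection at B: R_B = δ_0/δ_{BB} = 38621/443.7 = 87.05 kN.
Vertical equilibrium: R_A = ΣP − R_B = 179.4 − 87.05 = 92.35 kN.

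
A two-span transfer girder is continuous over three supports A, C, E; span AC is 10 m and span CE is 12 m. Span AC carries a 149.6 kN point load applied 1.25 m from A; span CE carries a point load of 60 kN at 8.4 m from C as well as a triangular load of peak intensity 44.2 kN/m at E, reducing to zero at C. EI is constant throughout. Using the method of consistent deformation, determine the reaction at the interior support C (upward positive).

Take M_C as the redundant. Released structure: two simple spans AC and CE with a hinge at C.
Rotations at C on the released spans (each span's end-slope, ×1/EI):
  span AC: point load 149.6 at a = 1.25: Pab(L + a)/(6LEI) = 306.8/EI
  span CE: point load 60 at a = 8.4: Pab(L + b)/(6LEI) = 393.1/EI
  span CE: triangular load, peak 44.2: 7w₀L³/(360EI) = 1485/EI
  relative rotation θ_0 = (306.8 + 1878)/EI = 2185/EI
A unit hogging moment at C produces rotation L₁/(3EI) + L₂/(3EI) = 7.333/EI.
Compatibility: M_C·(L₁+L₂)/(3EI) = θ_0, giving M_C = 298 kN·m (hogging).
Span AC, ΣM about A with M_C applied at C: R_C^{AC}·10 = 187 + 298, so R_C^{AC} = 48.5 kN and R_A = 149.6 − 48.5 = 101.1 kN.
Span CE, ΣM about E: R_C^{CE}·12 = 1277 + 298, so R_C^{CE} = 131.2 kN and R_E = 325.2 − 131.2 = 194 kN.
R_C = 48.5 + 131.2 = 179.7 kN.

R_C = 179.7 kN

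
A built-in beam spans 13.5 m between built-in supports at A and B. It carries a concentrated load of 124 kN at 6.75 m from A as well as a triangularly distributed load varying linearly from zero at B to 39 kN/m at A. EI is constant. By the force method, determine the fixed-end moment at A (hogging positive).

Release both end moments; the primary structure is a simply-supported span AB with redundants M_A and M_B.
On the primary (simply-supported) span, the end slopes from the loading are:
  at A: point load 124 at a = 6.75: Pab(L + b)/(6LEI) = 1412/EI
  at B: point load 124 at a = 6.75: Pab(L + a)/(6LEI) = 1412/EI
  at A: triangular load, peak 39: w₀L³/(45EI) = 2132/EI
  at B: triangular load, peak 39: 7w₀L³/(360EI) = 1866/EI
  θ_A0 = 3545/EI,  θ_B0 = 3278/EI
Flexibility coefficients: a unit moment at one end gives L/(3EI) there and L/(6EI) at the far end, so f₁₁ = f₂₂ = 4.5/EI and f₁₂ = f₂₁ = 2.25/EI.
Compatibility — zero rotation at each built-in end:
  4.5 M_A + 2.25 M_B = 3545
  2.25 M_A + 4.5 M_B = 3278
Solving the pair gives M_A = 564.6 kN·m and M_B = 446.2 kN·m (hogging).

M_A = 564.6 kN·m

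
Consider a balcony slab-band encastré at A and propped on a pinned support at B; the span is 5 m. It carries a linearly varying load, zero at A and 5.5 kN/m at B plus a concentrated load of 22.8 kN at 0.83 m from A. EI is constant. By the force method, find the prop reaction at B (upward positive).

Remove the prop at B; the released (primary) structure is a cantilever built in at A.
Primary-structure tip deflection at B by superposition:
  triangular load, peak 5.5 at the free end: 11w₀L⁴/(120EI) = 315.1/EI
  point load 22.8 at a = 0.83: Pa²(3L − a)/(6EI) = 37.09/EI
  δ_0 = 352.2/EI
Tip deflection under a unit load at B: L³/(3EI) = 41.67/EI.
Compatibility at B: δ_0 − R_B·δ_{BB} = 0, so R_B = 352.2/41.67 = 8.453 kN.

R_B = 8.453 kN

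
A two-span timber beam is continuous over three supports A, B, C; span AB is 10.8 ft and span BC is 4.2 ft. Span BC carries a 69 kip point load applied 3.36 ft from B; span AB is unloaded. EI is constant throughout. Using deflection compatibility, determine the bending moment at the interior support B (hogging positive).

M_B = 7.79 kip·ft

Release continuity at B by inserting a hinge; the redundant is the internal moment M_B. The primary structure is two simply-supported spans AB and BC.
Discontinuity in slope at B on the released structure — sum the simple-span end rotations:
  span BC: point load 69 at a = 3.36: Pab(L + b)/(6LEI) = 38.95/EI
  relative rotation θ_0 = (0 + 38.95)/EI = 38.95/EI
A unit hogging moment at B produces rotation L₁/(3EI) + L₂/(3EI) = 5/EI.
Compatibility: M_B·(L₁+L₂)/(3EI) = θ_0, giving M_B = 7.79 kip·ft (hogging).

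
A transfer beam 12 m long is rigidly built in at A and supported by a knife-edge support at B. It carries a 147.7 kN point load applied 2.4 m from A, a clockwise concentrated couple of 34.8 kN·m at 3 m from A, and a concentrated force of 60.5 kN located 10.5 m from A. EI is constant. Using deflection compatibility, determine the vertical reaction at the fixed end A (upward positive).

Choose R_B as the redundant. The primary structure is the cantilever fixed at A.
Downward deflection at the released point B due to the loads:
  point load 147.7 at a = 2.4: Pa²(3L − a)/(6EI) = 4764/EI
  clockwise couple 34.8 at a = 3: M₀a(2L − a)/(2EI) = 1096/EI
  point load 60.5 at a = 10.5: Pa²(3L − a)/(6EI) = 28348/EI
  δ_0 = 34208/EI
Flexibility coefficient — unit upward force at B: δ_{BB} = L³/(3EI) = 576/EI.
Compatibility at B: δ_0 − R_B·δ_{BB} = 0, so R_B = 34208/576 = 59.39 kN.
Vertical equilibrium: R_A = ΣP − R_B = 208.2 − 59.39 = 148.8 kN.

R_A = 148.8 kN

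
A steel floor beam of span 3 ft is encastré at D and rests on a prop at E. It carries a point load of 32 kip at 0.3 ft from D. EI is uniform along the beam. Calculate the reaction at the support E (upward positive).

R_E = 0.464 kip

Release the roller at E. Primary structure: cantilever fixed at D.
Downward deflection at the released point E due to the loads:
  point load 32 at a = 0.3: Pa²(3L − a)/(6EI) = 4.176/EI
Tip deflection under a unit load at E: L³/(3EI) = 9/EI.
Compatibility at E: δ_0 − R_E·δ_{EE} = 0, so R_E = 4.176/9 = 0.464 kip.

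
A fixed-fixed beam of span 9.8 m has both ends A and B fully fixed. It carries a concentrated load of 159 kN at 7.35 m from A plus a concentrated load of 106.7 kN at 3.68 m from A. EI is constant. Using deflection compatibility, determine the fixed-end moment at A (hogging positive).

M_A = 226.2 kN·m

Take the two fixed-end moments M_A, M_B as redundants; the released structure is the simple span AB.
On the primary (simply-supported) span, the end slopes from the loading are:
  at A: point load 159 at a = 7.35: Pab(L + b)/(6LEI) = 596.5/EI
  at B: point load 159 at a = 7.35: Pab(L + a)/(6LEI) = 835.1/EI
  at A: point load 106.7 at a = 3.68: Pab(L + b)/(6LEI) = 650.6/EI
  at B: point load 106.7 at a = 3.68: Pab(L + a)/(6LEI) = 550.9/EI
  θ_A0 = 1247/EI,  θ_B0 = 1386/EI
Flexibility coefficients: a unit moment at one end gives L/(3EI) there and L/(6EI) at the far end, so f₁₁ = f₂₂ = 3.267/EI and f₁₂ = f₂₁ = 1.633/EI.
Compatibility — zero rotation at each built-in end:
  3.267 M_A + 1.633 M_B = 1247
  1.633 M_A + 3.267 M_B = 1386
Solving the pair gives M_A = 226.2 kN·m and M_B = 311.2 kN·m (hogging).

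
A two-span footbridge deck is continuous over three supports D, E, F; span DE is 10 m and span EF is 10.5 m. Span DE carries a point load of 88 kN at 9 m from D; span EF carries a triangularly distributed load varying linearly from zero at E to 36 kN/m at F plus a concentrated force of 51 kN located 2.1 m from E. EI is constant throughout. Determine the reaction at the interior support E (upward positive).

R_E = 221 kN

Take M_E as the redundant. Released structure: two simple spans DE and EF with a hinge at E.
End slopes at the hinge E, treating each span as simply supported:
  span DE: point load 88 at a = 9: Pab(L + a)/(6LEI) = 250.8/EI
  span EF: triangular load, peak 36: 7w₀L³/(360EI) = 810.3/EI
  span EF: point load 51 at a = 2.1: Pab(L + b)/(6LEI) = 269.9/EI
  relative rotation θ_0 = (250.8 + 1080)/EI = 1331/EI
A unit hogging moment at E produces rotation L₁/(3EI) + L₂/(3EI) = 6.833/EI.
Compatibility: M_E·(L₁+L₂)/(3EI) = θ_0, giving M_E = 194.8 kN·m (hogging).
Span DE, ΣM about D with M_E applied at E: R_E^{DE}·10 = 792 + 194.8, so R_E^{DE} = 98.68 kN and R_D = 88 − 98.68 = -10.68 kN.
Span EF, ΣM about F: R_E^{EF}·10.5 = 1090 + 194.8, so R_E^{EF} = 122.4 kN and R_F = 240 − 122.4 = 117.6 kN.
R_E = 98.68 + 122.4 = 221 kN.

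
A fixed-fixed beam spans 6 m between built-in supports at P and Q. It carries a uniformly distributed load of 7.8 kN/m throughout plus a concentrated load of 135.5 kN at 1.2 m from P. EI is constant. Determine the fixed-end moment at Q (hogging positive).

Release both end moments; the primary structure is a simply-supported span PQ with redundants M_P and M_Q.
End rotations of the released simple span under the applied load (×1/EI):
  at P: UDL 7.8: wL³/(24EI) = 70.2/EI
  at Q: UDL 7.8: wL³/(24EI) = 70.2/EI
  at P: point load 135.5 at a = 1.2: Pab(L + b)/(6LEI) = 234.1/EI
  at Q: point load 135.5 at a = 1.2: Pab(L + a)/(6LEI) = 156.1/EI
  θ_P0 = 304.3/EI,  θ_Q0 = 226.3/EI
Flexibility coefficients: a unit moment at one end gives L/(3EI) there and L/(6EI) at the far end, so f₁₁ = f₂₂ = 2/EI and f₁₂ = f₂₁ = 1/EI.
Compatibility — zero rotation at each built-in end:
  2 M_P + 1 M_Q = 304.3
  1 M_P + 2 M_Q = 226.3
Solving the pair gives M_P = 127.5 kN·m and M_Q = 49.42 kN·m (hogging).

M_Q = 49.42 kN·m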